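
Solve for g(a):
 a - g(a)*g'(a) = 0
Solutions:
 g(a) = -sqrt(C1 + a^2)
 g(a) = sqrt(C1 + a^2)


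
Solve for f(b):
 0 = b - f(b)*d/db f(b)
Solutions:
 f(b) = -sqrt(C1 + b^2)
 f(b) = sqrt(C1 + b^2)


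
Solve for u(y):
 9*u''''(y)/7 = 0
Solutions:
 u(y) = C1 + C2*y + C3*y^2 + C4*y^3


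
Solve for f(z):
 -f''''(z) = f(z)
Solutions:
 f(z) = (C1*sin(sqrt(2)*z/2) + C2*cos(sqrt(2)*z/2))*exp(-sqrt(2)*z/2) + (C3*sin(sqrt(2)*z/2) + C4*cos(sqrt(2)*z/2))*exp(sqrt(2)*z/2)


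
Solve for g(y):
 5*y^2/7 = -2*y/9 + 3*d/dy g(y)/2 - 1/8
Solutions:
 g(y) = C1 + 10*y^3/63 + 2*y^2/27 + y/12


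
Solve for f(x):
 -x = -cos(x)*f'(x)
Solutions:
 f(x) = C1 + Integral(x/cos(x), x)


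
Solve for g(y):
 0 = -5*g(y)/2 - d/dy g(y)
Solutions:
 g(y) = C1*exp(-5*y/2)


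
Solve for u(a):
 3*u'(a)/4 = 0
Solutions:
 u(a) = C1


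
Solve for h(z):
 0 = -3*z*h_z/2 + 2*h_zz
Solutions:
 h(z) = C1 + C2*erfi(sqrt(6)*z/4)


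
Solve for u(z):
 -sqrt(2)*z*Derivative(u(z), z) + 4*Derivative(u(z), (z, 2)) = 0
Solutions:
 u(z) = C1 + C2*erfi(2^(3/4)*z/4)


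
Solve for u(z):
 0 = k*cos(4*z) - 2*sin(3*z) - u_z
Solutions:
 u(z) = C1 + k*sin(4*z)/4 + 2*cos(3*z)/3


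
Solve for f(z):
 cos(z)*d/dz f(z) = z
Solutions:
 f(z) = C1 + Integral(z/cos(z), z)


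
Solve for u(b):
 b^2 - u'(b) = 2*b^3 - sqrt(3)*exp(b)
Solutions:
 u(b) = C1 - b^4/2 + b^3/3 + sqrt(3)*exp(b)


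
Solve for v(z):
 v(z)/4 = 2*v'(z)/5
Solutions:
 v(z) = C1*exp(5*z/8)


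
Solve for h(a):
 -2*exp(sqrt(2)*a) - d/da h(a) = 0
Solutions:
 h(a) = C1 - sqrt(2)*exp(sqrt(2)*a)


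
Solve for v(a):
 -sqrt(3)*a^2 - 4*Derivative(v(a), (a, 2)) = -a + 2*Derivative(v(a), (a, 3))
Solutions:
 v(a) = C1 + C2*a + C3*exp(-2*a) - sqrt(3)*a^4/48 + a^3*(1 + sqrt(3))/24 - a^2*(1 + sqrt(3))/16


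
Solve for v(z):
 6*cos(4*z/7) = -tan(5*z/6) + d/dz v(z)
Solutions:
 v(z) = C1 - 6*log(cos(5*z/6))/5 + 21*sin(4*z/7)/2


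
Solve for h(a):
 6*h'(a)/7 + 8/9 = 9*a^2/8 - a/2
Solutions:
 h(a) = C1 + 7*a^3/16 - 7*a^2/24 - 28*a/27


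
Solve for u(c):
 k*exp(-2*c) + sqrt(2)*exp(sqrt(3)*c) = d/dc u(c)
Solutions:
 u(c) = C1 - k*exp(-2*c)/2 + sqrt(6)*exp(sqrt(3)*c)/3


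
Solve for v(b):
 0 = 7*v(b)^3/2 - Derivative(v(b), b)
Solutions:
 v(b) = -sqrt(-1/(C1 + 7*b))
 v(b) = sqrt(-1/(C1 + 7*b))


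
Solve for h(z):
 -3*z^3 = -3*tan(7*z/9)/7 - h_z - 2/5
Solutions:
 h(z) = C1 + 3*z^4/4 - 2*z/5 + 27*log(cos(7*z/9))/49


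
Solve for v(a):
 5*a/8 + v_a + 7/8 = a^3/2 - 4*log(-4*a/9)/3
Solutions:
 v(a) = C1 + a^4/8 - 5*a^2/16 - 4*a*log(-a)/3 + a*(-64*log(2) + 11 + 64*log(3))/24


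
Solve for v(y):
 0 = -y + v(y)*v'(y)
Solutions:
 v(y) = -sqrt(C1 + y^2)
 v(y) = sqrt(C1 + y^2)


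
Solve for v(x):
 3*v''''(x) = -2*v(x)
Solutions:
 v(x) = (C1*sin(6^(3/4)*x/6) + C2*cos(6^(3/4)*x/6))*exp(-6^(3/4)*x/6) + (C3*sin(6^(3/4)*x/6) + C4*cos(6^(3/4)*x/6))*exp(6^(3/4)*x/6)


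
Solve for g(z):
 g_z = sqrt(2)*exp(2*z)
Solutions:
 g(z) = C1 + sqrt(2)*exp(2*z)/2


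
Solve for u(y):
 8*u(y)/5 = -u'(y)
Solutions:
 u(y) = C1*exp(-8*y/5)


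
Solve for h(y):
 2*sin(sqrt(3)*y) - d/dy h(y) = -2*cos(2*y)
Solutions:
 h(y) = C1 + sin(2*y) - 2*sqrt(3)*cos(sqrt(3)*y)/3


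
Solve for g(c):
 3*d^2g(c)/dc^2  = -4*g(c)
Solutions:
 g(c) = C1*sin(2*sqrt(3)*c/3) + C2*cos(2*sqrt(3)*c/3)


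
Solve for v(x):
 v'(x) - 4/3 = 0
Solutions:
 v(x) = C1 + 4*x/3


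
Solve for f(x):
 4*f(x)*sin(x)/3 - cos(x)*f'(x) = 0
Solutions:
 f(x) = C1/cos(x)^(4/3)


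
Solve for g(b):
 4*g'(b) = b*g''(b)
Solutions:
 g(b) = C1 + C2*b^5


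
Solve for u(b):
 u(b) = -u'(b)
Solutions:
 u(b) = C1*exp(-b)


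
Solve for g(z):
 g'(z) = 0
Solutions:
 g(z) = C1


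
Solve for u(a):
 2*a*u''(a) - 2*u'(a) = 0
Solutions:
 u(a) = C1 + C2*a^2


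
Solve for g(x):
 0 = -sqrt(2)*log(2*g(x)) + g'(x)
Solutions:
 -sqrt(2)*Integral(1/(log(_y) + log(2)), (_y, g(x)))/2 = C1 - x


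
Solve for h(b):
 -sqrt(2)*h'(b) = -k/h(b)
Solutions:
 h(b) = -sqrt(C1 + sqrt(2)*b*k)
 h(b) = sqrt(C1 + sqrt(2)*b*k)


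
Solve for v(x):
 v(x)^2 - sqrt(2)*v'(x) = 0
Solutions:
 v(x) = -2/(C1 + sqrt(2)*x)


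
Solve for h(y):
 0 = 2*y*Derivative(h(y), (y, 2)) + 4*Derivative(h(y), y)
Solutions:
 h(y) = C1 + C2/y


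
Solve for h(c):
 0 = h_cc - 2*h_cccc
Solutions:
 h(c) = C1 + C2*c + C3*exp(-sqrt(2)*c/2) + C4*exp(sqrt(2)*c/2)


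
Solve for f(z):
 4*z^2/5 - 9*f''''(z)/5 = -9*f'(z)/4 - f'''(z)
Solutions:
 f(z) = C1 + C2*exp(z*(-5^(1/3)*(81*sqrt(60249) + 19883)^(1/3) - 20*5^(2/3)/(81*sqrt(60249) + 19883)^(1/3) + 20)/108)*sin(sqrt(3)*5^(1/3)*z*(-(81*sqrt(60249) + 19883)^(1/3) + 20*5^(1/3)/(81*sqrt(60249) + 19883)^(1/3))/108) + C3*exp(z*(-5^(1/3)*(81*sqrt(60249) + 19883)^(1/3) - 20*5^(2/3)/(81*sqrt(60249) + 19883)^(1/3) + 20)/108)*cos(sqrt(3)*5^(1/3)*z*(-(81*sqrt(60249) + 19883)^(1/3) + 20*5^(1/3)/(81*sqrt(60249) + 19883)^(1/3))/108) + C4*exp(z*(20*5^(2/3)/(81*sqrt(60249) + 19883)^(1/3) + 10 + 5^(1/3)*(81*sqrt(60249) + 19883)^(1/3))/54) - 16*z^3/135 + 128*z/405


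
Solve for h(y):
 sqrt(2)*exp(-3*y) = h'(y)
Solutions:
 h(y) = C1 - sqrt(2)*exp(-3*y)/3


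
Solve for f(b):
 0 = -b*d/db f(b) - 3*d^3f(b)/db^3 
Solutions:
 f(b) = C1 + Integral(C2*airyai(-3^(2/3)*b/3) + C3*airybi(-3^(2/3)*b/3), b)


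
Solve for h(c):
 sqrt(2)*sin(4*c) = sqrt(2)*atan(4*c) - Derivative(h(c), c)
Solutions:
 h(c) = C1 + sqrt(2)*(c*atan(4*c) - log(16*c^2 + 1)/8) + sqrt(2)*cos(4*c)/4


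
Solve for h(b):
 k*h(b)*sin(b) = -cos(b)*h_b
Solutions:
 h(b) = C1*exp(k*log(cos(b)))


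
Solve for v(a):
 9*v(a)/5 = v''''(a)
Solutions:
 v(a) = C1*exp(-sqrt(3)*5^(3/4)*a/5) + C2*exp(sqrt(3)*5^(3/4)*a/5) + C3*sin(sqrt(3)*5^(3/4)*a/5) + C4*cos(sqrt(3)*5^(3/4)*a/5)


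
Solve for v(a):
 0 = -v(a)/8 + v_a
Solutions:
 v(a) = C1*exp(a/8)


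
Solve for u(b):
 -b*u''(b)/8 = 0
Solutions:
 u(b) = C1 + C2*b


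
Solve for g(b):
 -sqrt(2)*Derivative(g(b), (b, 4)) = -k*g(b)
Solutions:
 g(b) = C1*exp(-2^(7/8)*b*k^(1/4)/2) + C2*exp(2^(7/8)*b*k^(1/4)/2) + C3*exp(-2^(7/8)*I*b*k^(1/4)/2) + C4*exp(2^(7/8)*I*b*k^(1/4)/2)


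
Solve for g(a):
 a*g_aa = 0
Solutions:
 g(a) = C1 + C2*a


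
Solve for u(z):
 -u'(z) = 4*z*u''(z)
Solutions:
 u(z) = C1 + C2*z^(3/4)


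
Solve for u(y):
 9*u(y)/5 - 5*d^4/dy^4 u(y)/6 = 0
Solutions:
 u(y) = C1*exp(-sqrt(5)*54^(1/4)*y/5) + C2*exp(sqrt(5)*54^(1/4)*y/5) + C3*sin(sqrt(5)*54^(1/4)*y/5) + C4*cos(sqrt(5)*54^(1/4)*y/5)


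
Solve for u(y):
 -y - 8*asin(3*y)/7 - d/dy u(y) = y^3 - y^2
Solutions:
 u(y) = C1 - y^4/4 + y^3/3 - y^2/2 - 8*y*asin(3*y)/7 - 8*sqrt(1 - 9*y^2)/21


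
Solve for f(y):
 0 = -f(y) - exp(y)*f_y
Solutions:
 f(y) = C1*exp(exp(-y))


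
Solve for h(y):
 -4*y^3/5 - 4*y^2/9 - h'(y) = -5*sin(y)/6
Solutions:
 h(y) = C1 - y^4/5 - 4*y^3/27 - 5*cos(y)/6


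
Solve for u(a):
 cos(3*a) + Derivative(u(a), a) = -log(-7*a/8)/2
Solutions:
 u(a) = C1 - a*log(-a)/2 - a*log(7) + a/2 + a*log(2) + a*log(14)/2 - sin(3*a)/3


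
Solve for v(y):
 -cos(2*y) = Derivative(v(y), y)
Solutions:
 v(y) = C1 - sin(2*y)/2


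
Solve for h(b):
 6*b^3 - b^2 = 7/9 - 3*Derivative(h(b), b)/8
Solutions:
 h(b) = C1 - 4*b^4 + 8*b^3/9 + 56*b/27


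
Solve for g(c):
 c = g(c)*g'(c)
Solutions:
 g(c) = -sqrt(C1 + c^2)
 g(c) = sqrt(C1 + c^2)


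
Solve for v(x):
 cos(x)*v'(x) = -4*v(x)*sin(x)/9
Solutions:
 v(x) = C1*cos(x)^(4/9)


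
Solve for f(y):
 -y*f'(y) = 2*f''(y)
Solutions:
 f(y) = C1 + C2*erf(y/2)


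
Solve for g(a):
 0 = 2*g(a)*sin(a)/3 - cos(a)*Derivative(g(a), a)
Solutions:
 g(a) = C1/cos(a)^(2/3)


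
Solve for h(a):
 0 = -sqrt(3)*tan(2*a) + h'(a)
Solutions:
 h(a) = C1 - sqrt(3)*log(cos(2*a))/2


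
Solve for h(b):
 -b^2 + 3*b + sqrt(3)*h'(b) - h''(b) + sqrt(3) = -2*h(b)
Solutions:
 h(b) = C1*exp(b*(-sqrt(11) + sqrt(3))/2) + C2*exp(b*(sqrt(3) + sqrt(11))/2) + b^2/2 - 3*b/2 - sqrt(3)*b/2 + sqrt(3)/4 + 5/4


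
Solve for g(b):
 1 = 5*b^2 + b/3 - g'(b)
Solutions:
 g(b) = C1 + 5*b^3/3 + b^2/6 - b


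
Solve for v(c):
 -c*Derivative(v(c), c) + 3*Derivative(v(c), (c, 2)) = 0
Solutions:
 v(c) = C1 + C2*erfi(sqrt(6)*c/6)


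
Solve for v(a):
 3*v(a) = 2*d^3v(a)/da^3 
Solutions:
 v(a) = C3*exp(2^(2/3)*3^(1/3)*a/2) + (C1*sin(2^(2/3)*3^(5/6)*a/4) + C2*cos(2^(2/3)*3^(5/6)*a/4))*exp(-2^(2/3)*3^(1/3)*a/4)


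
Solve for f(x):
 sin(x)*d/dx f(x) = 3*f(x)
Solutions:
 f(x) = C1*(cos(x) - 1)^(3/2)/(cos(x) + 1)^(3/2)


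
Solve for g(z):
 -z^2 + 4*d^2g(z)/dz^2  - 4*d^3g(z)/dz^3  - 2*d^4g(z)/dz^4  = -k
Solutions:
 g(z) = C1 + C2*z + C3*exp(z*(-1 + sqrt(3))) + C4*exp(-z*(1 + sqrt(3))) + z^4/48 + z^3/12 + z^2*(3 - k)/8


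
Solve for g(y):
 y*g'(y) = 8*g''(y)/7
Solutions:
 g(y) = C1 + C2*erfi(sqrt(7)*y/4)


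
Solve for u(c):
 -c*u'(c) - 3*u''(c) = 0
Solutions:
 u(c) = C1 + C2*erf(sqrt(6)*c/6)


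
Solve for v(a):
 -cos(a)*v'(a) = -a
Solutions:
 v(a) = C1 + Integral(a/cos(a), a)


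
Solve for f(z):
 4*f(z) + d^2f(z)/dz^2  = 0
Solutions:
 f(z) = C1*sin(2*z) + C2*cos(2*z)


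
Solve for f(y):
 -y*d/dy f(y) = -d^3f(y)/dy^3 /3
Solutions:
 f(y) = C1 + Integral(C2*airyai(3^(1/3)*y) + C3*airybi(3^(1/3)*y), y)


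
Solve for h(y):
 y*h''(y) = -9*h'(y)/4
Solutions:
 h(y) = C1 + C2/y^(5/4)


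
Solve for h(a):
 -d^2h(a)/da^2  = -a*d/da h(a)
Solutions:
 h(a) = C1 + C2*erfi(sqrt(2)*a/2)


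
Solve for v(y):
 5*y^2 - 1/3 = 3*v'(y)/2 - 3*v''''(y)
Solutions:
 v(y) = C1 + C4*exp(2^(2/3)*y/2) + 10*y^3/9 - 2*y/9 + (C2*sin(2^(2/3)*sqrt(3)*y/4) + C3*cos(2^(2/3)*sqrt(3)*y/4))*exp(-2^(2/3)*y/4)


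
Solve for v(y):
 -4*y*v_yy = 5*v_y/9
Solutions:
 v(y) = C1 + C2*y^(31/36)


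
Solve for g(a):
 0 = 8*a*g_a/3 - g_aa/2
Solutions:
 g(a) = C1 + C2*erfi(2*sqrt(6)*a/3)


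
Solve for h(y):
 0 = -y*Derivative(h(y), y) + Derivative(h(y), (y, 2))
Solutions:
 h(y) = C1 + C2*erfi(sqrt(2)*y/2)


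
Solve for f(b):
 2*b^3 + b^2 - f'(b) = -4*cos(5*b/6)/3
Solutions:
 f(b) = C1 + b^4/2 + b^3/3 + 8*sin(5*b/6)/5


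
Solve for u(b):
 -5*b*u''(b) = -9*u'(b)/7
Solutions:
 u(b) = C1 + C2*b^(44/35)


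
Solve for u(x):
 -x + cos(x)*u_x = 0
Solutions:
 u(x) = C1 + Integral(x/cos(x), x)


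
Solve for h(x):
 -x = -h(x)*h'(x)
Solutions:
 h(x) = -sqrt(C1 + x^2)
 h(x) = sqrt(C1 + x^2)


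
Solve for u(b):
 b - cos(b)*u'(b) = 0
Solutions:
 u(b) = C1 + Integral(b/cos(b), b)


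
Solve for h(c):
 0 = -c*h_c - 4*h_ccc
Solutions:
 h(c) = C1 + Integral(C2*airyai(-2^(1/3)*c/2) + C3*airybi(-2^(1/3)*c/2), c)


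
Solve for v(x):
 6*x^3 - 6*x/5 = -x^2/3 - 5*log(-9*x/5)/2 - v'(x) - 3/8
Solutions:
 v(x) = C1 - 3*x^4/2 - x^3/9 + 3*x^2/5 - 5*x*log(-x)/2 + x*(-5*log(3) + 17/8 + 5*log(5)/2)


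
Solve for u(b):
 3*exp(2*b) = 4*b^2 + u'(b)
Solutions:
 u(b) = C1 - 4*b^3/3 + 3*exp(2*b)/2


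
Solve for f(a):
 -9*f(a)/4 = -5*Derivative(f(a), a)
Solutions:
 f(a) = C1*exp(9*a/20)


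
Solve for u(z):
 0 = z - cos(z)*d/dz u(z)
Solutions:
 u(z) = C1 + Integral(z/cos(z), z)


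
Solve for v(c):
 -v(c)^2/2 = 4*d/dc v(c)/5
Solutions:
 v(c) = 8/(C1 + 5*c)


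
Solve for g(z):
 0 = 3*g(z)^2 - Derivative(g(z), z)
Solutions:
 g(z) = -1/(C1 + 3*z)


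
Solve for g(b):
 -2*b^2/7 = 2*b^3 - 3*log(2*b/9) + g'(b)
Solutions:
 g(b) = C1 - b^4/2 - 2*b^3/21 + 3*b*log(b) + b*log(8/729) - 3*b


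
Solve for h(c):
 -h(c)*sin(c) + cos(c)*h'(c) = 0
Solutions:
 h(c) = C1/cos(c)


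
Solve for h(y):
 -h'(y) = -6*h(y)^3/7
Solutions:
 h(y) = -sqrt(14)*sqrt(-1/(C1 + 6*y))/2
 h(y) = sqrt(14)*sqrt(-1/(C1 + 6*y))/2


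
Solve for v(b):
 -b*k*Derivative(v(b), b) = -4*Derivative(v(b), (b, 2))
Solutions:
 v(b) = Piecewise((-sqrt(2)*sqrt(pi)*C1*erf(sqrt(2)*b*sqrt(-k)/4)/sqrt(-k) - C2, (k > 0) | (k < 0)), (-C1*b - C2, True))


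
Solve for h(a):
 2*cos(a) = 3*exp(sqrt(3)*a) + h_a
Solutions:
 h(a) = C1 - sqrt(3)*exp(sqrt(3)*a) + 2*sin(a)


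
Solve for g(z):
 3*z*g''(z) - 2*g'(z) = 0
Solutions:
 g(z) = C1 + C2*z^(5/3)


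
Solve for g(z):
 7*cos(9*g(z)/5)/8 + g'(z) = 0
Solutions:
 7*z/8 - 5*log(sin(9*g(z)/5) - 1)/18 + 5*log(sin(9*g(z)/5) + 1)/18 = C1


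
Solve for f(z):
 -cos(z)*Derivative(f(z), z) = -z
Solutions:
 f(z) = C1 + Integral(z/cos(z), z)


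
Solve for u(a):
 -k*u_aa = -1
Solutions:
 u(a) = C1 + C2*a + a^2/(2*k)


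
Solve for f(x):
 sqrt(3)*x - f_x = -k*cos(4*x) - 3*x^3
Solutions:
 f(x) = C1 + k*sin(4*x)/4 + 3*x^4/4 + sqrt(3)*x^2/2


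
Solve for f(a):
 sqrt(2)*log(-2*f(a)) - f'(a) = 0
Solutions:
 -sqrt(2)*Integral(1/(log(-_y) + log(2)), (_y, f(a)))/2 = C1 - a


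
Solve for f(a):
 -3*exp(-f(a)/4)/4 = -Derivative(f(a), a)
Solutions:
 f(a) = 4*log(C1 + 3*a/16)


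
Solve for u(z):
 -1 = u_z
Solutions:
 u(z) = C1 - z


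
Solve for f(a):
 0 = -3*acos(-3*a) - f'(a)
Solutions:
 f(a) = C1 - 3*a*acos(-3*a) - sqrt(1 - 9*a^2)


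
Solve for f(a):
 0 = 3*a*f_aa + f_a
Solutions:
 f(a) = C1 + C2*a^(2/3)


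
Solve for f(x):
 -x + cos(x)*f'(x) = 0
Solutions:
 f(x) = C1 + Integral(x/cos(x), x)


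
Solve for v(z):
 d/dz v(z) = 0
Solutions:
 v(z) = C1


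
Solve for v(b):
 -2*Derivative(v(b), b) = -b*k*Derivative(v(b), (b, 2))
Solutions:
 v(b) = C1 + b^(((re(k) + 2)*re(k) + im(k)^2)/(re(k)^2 + im(k)^2))*(C2*sin(2*log(b)*Abs(im(k))/(re(k)^2 + im(k)^2)) + C3*cos(2*log(b)*im(k)/(re(k)^2 + im(k)^2)))


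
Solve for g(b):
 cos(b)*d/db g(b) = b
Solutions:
 g(b) = C1 + Integral(b/cos(b), b)


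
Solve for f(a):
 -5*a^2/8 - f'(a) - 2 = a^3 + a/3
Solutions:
 f(a) = C1 - a^4/4 - 5*a^3/24 - a^2/6 - 2*a


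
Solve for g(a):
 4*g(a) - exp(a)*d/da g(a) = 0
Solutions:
 g(a) = C1*exp(-4*exp(-a))


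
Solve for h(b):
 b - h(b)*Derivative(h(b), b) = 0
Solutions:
 h(b) = -sqrt(C1 + b^2)
 h(b) = sqrt(C1 + b^2)


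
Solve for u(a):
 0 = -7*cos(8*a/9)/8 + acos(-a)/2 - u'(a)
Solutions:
 u(a) = C1 + a*acos(-a)/2 + sqrt(1 - a^2)/2 - 63*sin(8*a/9)/64


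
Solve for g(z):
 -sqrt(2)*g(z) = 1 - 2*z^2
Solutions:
 g(z) = sqrt(2)*(z^2 - 1/2)


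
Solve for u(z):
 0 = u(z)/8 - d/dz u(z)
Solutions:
 u(z) = C1*exp(z/8)


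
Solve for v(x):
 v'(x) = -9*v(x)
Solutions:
 v(x) = C1*exp(-9*x)


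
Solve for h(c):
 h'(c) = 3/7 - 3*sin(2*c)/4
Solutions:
 h(c) = C1 + 3*c/7 + 3*cos(2*c)/8


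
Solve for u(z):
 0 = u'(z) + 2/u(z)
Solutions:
 u(z) = -sqrt(C1 - 4*z)
 u(z) = sqrt(C1 - 4*z)


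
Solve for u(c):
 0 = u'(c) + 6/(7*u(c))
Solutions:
 u(c) = -sqrt(C1 - 84*c)/7
 u(c) = sqrt(C1 - 84*c)/7


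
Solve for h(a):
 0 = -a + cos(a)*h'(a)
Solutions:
 h(a) = C1 + Integral(a/cos(a), a)


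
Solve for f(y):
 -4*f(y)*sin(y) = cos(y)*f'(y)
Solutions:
 f(y) = C1*cos(y)^4


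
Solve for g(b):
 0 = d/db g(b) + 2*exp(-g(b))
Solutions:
 g(b) = log(C1 - 2*b)


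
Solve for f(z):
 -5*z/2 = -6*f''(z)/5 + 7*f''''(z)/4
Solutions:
 f(z) = C1 + C2*z + C3*exp(-2*sqrt(210)*z/35) + C4*exp(2*sqrt(210)*z/35) + 25*z^3/72


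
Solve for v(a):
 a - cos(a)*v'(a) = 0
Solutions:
 v(a) = C1 + Integral(a/cos(a), a)


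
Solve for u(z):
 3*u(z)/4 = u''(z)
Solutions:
 u(z) = C1*exp(-sqrt(3)*z/2) + C2*exp(sqrt(3)*z/2)


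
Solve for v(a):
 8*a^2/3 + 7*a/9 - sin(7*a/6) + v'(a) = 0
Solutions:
 v(a) = C1 - 8*a^3/9 - 7*a^2/18 - 6*cos(7*a/6)/7


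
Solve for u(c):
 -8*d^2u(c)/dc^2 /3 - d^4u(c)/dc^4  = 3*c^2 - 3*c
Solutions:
 u(c) = C1 + C2*c + C3*sin(2*sqrt(6)*c/3) + C4*cos(2*sqrt(6)*c/3) - 3*c^4/32 + 3*c^3/16 + 27*c^2/64


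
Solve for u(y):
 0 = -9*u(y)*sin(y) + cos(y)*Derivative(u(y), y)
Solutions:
 u(y) = C1/cos(y)^9


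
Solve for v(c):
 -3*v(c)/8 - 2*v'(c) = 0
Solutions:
 v(c) = C1*exp(-3*c/16)


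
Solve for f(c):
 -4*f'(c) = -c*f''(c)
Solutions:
 f(c) = C1 + C2*c^5


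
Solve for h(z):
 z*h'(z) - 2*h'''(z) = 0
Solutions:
 h(z) = C1 + Integral(C2*airyai(2^(2/3)*z/2) + C3*airybi(2^(2/3)*z/2), z)


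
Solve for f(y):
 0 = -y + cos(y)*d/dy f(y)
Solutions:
 f(y) = C1 + Integral(y/cos(y), y)


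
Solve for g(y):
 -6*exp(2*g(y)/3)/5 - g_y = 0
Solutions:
 g(y) = 3*log(-sqrt(-1/(C1 - 6*y))) - 3*log(2) + 3*log(30)/2
 g(y) = 3*log(-1/(C1 - 6*y))/2 - 3*log(2) + 3*log(30)/2


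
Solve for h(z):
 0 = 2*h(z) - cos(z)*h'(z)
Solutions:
 h(z) = C1*(sin(z) + 1)/(sin(z) - 1)


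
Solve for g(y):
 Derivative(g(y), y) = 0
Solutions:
 g(y) = C1


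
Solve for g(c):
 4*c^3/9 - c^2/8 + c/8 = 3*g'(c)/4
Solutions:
 g(c) = C1 + 4*c^4/27 - c^3/18 + c^2/12


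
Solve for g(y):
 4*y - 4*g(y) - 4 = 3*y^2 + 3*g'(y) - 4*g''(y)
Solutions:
 g(y) = C1*exp(y*(3 - sqrt(73))/8) + C2*exp(y*(3 + sqrt(73))/8) - 3*y^2/4 + 17*y/8 - 131/32


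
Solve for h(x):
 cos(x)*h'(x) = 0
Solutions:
 h(x) = C1


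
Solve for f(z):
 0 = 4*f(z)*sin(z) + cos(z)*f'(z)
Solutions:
 f(z) = C1*cos(z)^4


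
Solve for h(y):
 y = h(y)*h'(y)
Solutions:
 h(y) = -sqrt(C1 + y^2)
 h(y) = sqrt(C1 + y^2)


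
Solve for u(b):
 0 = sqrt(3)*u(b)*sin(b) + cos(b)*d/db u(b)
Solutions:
 u(b) = C1*cos(b)^(sqrt(3))


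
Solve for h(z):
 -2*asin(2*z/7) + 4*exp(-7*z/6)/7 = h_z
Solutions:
 h(z) = C1 - 2*z*asin(2*z/7) - sqrt(49 - 4*z^2) - 24*exp(-7*z/6)/49


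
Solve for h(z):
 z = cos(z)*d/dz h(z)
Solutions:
 h(z) = C1 + Integral(z/cos(z), z)


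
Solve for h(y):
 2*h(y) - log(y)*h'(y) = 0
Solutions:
 h(y) = C1*exp(2*li(y))


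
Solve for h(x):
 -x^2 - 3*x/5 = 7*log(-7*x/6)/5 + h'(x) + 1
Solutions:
 h(x) = C1 - x^3/3 - 3*x^2/10 - 7*x*log(-x)/5 + x*(-7*log(7) + 2 + 7*log(6))/5


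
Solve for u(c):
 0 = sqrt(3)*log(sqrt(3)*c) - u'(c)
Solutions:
 u(c) = C1 + sqrt(3)*c*log(c) - sqrt(3)*c + sqrt(3)*c*log(3)/2


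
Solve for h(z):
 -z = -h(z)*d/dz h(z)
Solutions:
 h(z) = -sqrt(C1 + z^2)
 h(z) = sqrt(C1 + z^2)


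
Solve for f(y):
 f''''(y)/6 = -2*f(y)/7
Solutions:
 f(y) = (C1*sin(3^(1/4)*7^(3/4)*y/7) + C2*cos(3^(1/4)*7^(3/4)*y/7))*exp(-3^(1/4)*7^(3/4)*y/7) + (C3*sin(3^(1/4)*7^(3/4)*y/7) + C4*cos(3^(1/4)*7^(3/4)*y/7))*exp(3^(1/4)*7^(3/4)*y/7)


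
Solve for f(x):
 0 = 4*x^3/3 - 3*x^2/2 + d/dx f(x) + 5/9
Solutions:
 f(x) = C1 - x^4/3 + x^3/2 - 5*x/9


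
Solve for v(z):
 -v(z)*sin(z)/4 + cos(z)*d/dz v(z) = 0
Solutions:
 v(z) = C1/cos(z)^(1/4)


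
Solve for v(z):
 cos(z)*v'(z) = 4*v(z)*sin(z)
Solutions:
 v(z) = C1/cos(z)^4


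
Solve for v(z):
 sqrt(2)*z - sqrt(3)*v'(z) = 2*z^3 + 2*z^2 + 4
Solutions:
 v(z) = C1 - sqrt(3)*z^4/6 - 2*sqrt(3)*z^3/9 + sqrt(6)*z^2/6 - 4*sqrt(3)*z/3


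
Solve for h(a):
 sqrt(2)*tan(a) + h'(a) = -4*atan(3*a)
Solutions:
 h(a) = C1 - 4*a*atan(3*a) + 2*log(9*a^2 + 1)/3 + sqrt(2)*log(cos(a))


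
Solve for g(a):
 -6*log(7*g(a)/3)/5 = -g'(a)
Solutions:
 5*Integral(1/(-log(_y) - log(7) + log(3)), (_y, g(a)))/6 = C1 - a


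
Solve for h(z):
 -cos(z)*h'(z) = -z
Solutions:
 h(z) = C1 + Integral(z/cos(z), z)


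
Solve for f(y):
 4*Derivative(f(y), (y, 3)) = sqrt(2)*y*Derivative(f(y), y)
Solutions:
 f(y) = C1 + Integral(C2*airyai(sqrt(2)*y/2) + C3*airybi(sqrt(2)*y/2), y)


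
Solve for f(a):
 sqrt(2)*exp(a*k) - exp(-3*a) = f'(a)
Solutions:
 f(a) = C1 + exp(-3*a)/3 + sqrt(2)*exp(a*k)/k


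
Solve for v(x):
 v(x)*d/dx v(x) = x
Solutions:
 v(x) = -sqrt(C1 + x^2)
 v(x) = sqrt(C1 + x^2)


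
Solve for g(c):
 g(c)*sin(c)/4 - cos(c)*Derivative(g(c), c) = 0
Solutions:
 g(c) = C1/cos(c)^(1/4)


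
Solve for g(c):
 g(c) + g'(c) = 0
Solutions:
 g(c) = C1*exp(-c)


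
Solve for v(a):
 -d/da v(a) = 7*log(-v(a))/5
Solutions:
 -li(-v(a)) = C1 - 7*a/5


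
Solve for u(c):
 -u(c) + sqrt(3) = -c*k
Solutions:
 u(c) = c*k + sqrt(3)


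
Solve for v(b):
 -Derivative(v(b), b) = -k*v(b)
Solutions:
 v(b) = C1*exp(b*k)


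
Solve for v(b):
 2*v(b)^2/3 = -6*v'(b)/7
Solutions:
 v(b) = 9/(C1 + 7*b)


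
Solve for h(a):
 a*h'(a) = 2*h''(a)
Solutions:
 h(a) = C1 + C2*erfi(a/2)


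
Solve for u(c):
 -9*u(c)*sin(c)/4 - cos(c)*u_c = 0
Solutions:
 u(c) = C1*cos(c)^(9/4)


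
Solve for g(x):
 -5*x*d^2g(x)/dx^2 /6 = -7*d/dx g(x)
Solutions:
 g(x) = C1 + C2*x^(47/5)


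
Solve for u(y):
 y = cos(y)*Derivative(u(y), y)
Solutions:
 u(y) = C1 + Integral(y/cos(y), y)


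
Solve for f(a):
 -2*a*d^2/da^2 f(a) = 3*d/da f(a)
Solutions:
 f(a) = C1 + C2/sqrt(a)


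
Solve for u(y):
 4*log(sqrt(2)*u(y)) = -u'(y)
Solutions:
 Integral(1/(2*log(_y) + log(2)), (_y, u(y)))/2 = C1 - y


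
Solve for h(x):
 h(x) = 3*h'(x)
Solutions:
 h(x) = C1*exp(x/3)


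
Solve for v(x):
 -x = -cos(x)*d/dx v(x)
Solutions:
 v(x) = C1 + Integral(x/cos(x), x)


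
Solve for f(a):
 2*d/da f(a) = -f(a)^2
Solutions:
 f(a) = 2/(C1 + a)


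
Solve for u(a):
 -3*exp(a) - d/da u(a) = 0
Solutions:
 u(a) = C1 - 3*exp(a)


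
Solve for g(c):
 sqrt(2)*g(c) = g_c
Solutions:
 g(c) = C1*exp(sqrt(2)*c)


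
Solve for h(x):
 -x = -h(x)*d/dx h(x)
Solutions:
 h(x) = -sqrt(C1 + x^2)
 h(x) = sqrt(C1 + x^2)


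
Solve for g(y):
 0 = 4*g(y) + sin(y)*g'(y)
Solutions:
 g(y) = C1*(cos(y)^2 + 2*cos(y) + 1)/(cos(y)^2 - 2*cos(y) + 1)


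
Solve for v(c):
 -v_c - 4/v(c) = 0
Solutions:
 v(c) = -sqrt(C1 - 8*c)
 v(c) = sqrt(C1 - 8*c)


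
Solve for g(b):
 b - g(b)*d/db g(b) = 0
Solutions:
 g(b) = -sqrt(C1 + b^2)
 g(b) = sqrt(C1 + b^2)


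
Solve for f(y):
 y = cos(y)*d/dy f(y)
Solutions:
 f(y) = C1 + Integral(y/cos(y), y)


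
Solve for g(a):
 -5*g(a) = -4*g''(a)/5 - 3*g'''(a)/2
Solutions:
 g(a) = C1*exp(-a*(64/(225*sqrt(452553) + 151363)^(1/3) + 16 + (225*sqrt(452553) + 151363)^(1/3))/90)*sin(sqrt(3)*a*(-(225*sqrt(452553) + 151363)^(1/3) + 64/(225*sqrt(452553) + 151363)^(1/3))/90) + C2*exp(-a*(64/(225*sqrt(452553) + 151363)^(1/3) + 16 + (225*sqrt(452553) + 151363)^(1/3))/90)*cos(sqrt(3)*a*(-(225*sqrt(452553) + 151363)^(1/3) + 64/(225*sqrt(452553) + 151363)^(1/3))/90) + C3*exp(a*(-8 + 64/(225*sqrt(452553) + 151363)^(1/3) + (225*sqrt(452553) + 151363)^(1/3))/45)


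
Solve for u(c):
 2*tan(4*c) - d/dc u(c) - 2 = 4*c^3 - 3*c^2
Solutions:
 u(c) = C1 - c^4 + c^3 - 2*c - log(cos(4*c))/2


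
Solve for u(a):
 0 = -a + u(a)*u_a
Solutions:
 u(a) = -sqrt(C1 + a^2)
 u(a) = sqrt(C1 + a^2)


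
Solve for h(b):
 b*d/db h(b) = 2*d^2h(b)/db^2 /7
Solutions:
 h(b) = C1 + C2*erfi(sqrt(7)*b/2)


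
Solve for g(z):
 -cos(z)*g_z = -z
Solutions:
 g(z) = C1 + Integral(z/cos(z), z)


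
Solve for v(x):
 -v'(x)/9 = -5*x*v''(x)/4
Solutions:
 v(x) = C1 + C2*x^(49/45)


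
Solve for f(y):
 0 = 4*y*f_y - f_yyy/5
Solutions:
 f(y) = C1 + Integral(C2*airyai(20^(1/3)*y) + C3*airybi(20^(1/3)*y), y)


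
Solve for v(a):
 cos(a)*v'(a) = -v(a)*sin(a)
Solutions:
 v(a) = C1*cos(a)


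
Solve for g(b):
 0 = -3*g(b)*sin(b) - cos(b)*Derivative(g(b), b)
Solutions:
 g(b) = C1*cos(b)^3


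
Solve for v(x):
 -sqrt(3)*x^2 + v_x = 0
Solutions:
 v(x) = C1 + sqrt(3)*x^3/3


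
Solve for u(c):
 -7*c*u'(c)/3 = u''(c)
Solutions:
 u(c) = C1 + C2*erf(sqrt(42)*c/6)


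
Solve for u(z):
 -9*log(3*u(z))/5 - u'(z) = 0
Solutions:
 5*Integral(1/(log(_y) + log(3)), (_y, u(z)))/9 = C1 - z


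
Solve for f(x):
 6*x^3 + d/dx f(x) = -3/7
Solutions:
 f(x) = C1 - 3*x^4/2 - 3*x/7


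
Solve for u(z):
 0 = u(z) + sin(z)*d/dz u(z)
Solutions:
 u(z) = C1*sqrt(cos(z) + 1)/sqrt(cos(z) - 1)


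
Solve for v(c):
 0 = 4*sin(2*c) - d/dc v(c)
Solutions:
 v(c) = C1 - 2*cos(2*c)


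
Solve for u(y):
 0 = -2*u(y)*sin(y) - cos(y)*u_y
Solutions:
 u(y) = C1*cos(y)^2


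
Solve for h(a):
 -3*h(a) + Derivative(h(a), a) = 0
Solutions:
 h(a) = C1*exp(3*a)


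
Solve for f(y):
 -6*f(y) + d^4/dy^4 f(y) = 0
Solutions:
 f(y) = C1*exp(-6^(1/4)*y) + C2*exp(6^(1/4)*y) + C3*sin(6^(1/4)*y) + C4*cos(6^(1/4)*y)


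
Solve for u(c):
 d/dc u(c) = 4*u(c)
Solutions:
 u(c) = C1*exp(4*c)


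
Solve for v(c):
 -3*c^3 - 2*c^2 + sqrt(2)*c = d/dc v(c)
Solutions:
 v(c) = C1 - 3*c^4/4 - 2*c^3/3 + sqrt(2)*c^2/2


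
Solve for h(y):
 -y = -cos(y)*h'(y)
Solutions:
 h(y) = C1 + Integral(y/cos(y), y)


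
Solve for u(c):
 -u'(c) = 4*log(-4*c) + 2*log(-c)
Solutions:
 u(c) = C1 - 6*c*log(-c) + 2*c*(3 - 4*log(2))


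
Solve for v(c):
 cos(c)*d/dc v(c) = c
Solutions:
 v(c) = C1 + Integral(c/cos(c), c)


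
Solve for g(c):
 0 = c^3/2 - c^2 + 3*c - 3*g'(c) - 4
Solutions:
 g(c) = C1 + c^4/24 - c^3/9 + c^2/2 - 4*c/3


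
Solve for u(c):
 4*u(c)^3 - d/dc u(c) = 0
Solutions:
 u(c) = -sqrt(2)*sqrt(-1/(C1 + 4*c))/2
 u(c) = sqrt(2)*sqrt(-1/(C1 + 4*c))/2


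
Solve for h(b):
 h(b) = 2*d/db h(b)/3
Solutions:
 h(b) = C1*exp(3*b/2)


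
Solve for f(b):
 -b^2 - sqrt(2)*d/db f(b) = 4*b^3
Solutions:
 f(b) = C1 - sqrt(2)*b^4/2 - sqrt(2)*b^3/6


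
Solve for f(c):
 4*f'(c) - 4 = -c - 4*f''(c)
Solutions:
 f(c) = C1 + C2*exp(-c) - c^2/8 + 5*c/4


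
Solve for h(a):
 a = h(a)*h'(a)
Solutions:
 h(a) = -sqrt(C1 + a^2)
 h(a) = sqrt(C1 + a^2)


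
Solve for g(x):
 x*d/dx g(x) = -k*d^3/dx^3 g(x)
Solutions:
 g(x) = C1 + Integral(C2*airyai(x*(-1/k)^(1/3)) + C3*airybi(x*(-1/k)^(1/3)), x)


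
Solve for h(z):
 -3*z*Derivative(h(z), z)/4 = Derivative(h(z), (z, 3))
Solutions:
 h(z) = C1 + Integral(C2*airyai(-6^(1/3)*z/2) + C3*airybi(-6^(1/3)*z/2), z)


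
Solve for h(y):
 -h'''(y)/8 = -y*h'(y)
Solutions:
 h(y) = C1 + Integral(C2*airyai(2*y) + C3*airybi(2*y), y)


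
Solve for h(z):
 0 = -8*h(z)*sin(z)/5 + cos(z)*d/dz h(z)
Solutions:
 h(z) = C1/cos(z)^(8/5)


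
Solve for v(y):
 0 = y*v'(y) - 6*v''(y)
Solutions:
 v(y) = C1 + C2*erfi(sqrt(3)*y/6)


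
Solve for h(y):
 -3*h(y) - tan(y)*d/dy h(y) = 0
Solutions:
 h(y) = C1/sin(y)^3


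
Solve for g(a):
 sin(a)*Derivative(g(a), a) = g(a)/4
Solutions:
 g(a) = C1*(cos(a) - 1)^(1/8)/(cos(a) + 1)^(1/8)


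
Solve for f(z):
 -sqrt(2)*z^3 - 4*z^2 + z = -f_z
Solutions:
 f(z) = C1 + sqrt(2)*z^4/4 + 4*z^3/3 - z^2/2


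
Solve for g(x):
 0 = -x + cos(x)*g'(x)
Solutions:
 g(x) = C1 + Integral(x/cos(x), x)


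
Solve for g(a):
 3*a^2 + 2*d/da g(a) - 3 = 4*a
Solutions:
 g(a) = C1 - a^3/2 + a^2 + 3*a/2


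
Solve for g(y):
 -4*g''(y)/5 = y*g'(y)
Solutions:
 g(y) = C1 + C2*erf(sqrt(10)*y/4)


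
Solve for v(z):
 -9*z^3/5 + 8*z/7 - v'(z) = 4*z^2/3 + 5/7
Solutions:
 v(z) = C1 - 9*z^4/20 - 4*z^3/9 + 4*z^2/7 - 5*z/7


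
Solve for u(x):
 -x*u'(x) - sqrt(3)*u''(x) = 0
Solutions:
 u(x) = C1 + C2*erf(sqrt(2)*3^(3/4)*x/6)


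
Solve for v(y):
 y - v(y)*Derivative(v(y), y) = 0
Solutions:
 v(y) = -sqrt(C1 + y^2)
 v(y) = sqrt(C1 + y^2)


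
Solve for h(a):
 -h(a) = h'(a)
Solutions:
 h(a) = C1*exp(-a)


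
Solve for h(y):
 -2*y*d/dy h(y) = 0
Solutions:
 h(y) = C1


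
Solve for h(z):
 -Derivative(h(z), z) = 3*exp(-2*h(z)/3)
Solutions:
 h(z) = 3*log(-sqrt(C1 - 3*z)) - 3*log(3) + 3*log(6)/2
 h(z) = 3*log(C1 - 3*z)/2 - 3*log(3) + 3*log(6)/2


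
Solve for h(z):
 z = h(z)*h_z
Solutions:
 h(z) = -sqrt(C1 + z^2)
 h(z) = sqrt(C1 + z^2)


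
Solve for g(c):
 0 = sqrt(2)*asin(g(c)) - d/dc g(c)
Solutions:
 Integral(1/asin(_y), (_y, g(c))) = C1 + sqrt(2)*c


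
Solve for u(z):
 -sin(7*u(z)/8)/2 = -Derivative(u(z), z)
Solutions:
 -z/2 + 4*log(cos(7*u(z)/8) - 1)/7 - 4*log(cos(7*u(z)/8) + 1)/7 = C1


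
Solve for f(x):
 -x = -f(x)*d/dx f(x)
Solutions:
 f(x) = -sqrt(C1 + x^2)
 f(x) = sqrt(C1 + x^2)


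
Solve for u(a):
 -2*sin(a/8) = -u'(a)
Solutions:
 u(a) = C1 - 16*cos(a/8)


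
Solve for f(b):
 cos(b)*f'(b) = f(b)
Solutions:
 f(b) = C1*sqrt(sin(b) + 1)/sqrt(sin(b) - 1)


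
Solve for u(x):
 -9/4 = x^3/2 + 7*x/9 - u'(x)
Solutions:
 u(x) = C1 + x^4/8 + 7*x^2/18 + 9*x/4


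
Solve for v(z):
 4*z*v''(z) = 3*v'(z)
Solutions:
 v(z) = C1 + C2*z^(7/4)


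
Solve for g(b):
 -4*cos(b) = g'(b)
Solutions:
 g(b) = C1 - 4*sin(b)


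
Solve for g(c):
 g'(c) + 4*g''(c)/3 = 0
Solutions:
 g(c) = C1 + C2*exp(-3*c/4)


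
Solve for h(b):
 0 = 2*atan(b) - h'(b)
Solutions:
 h(b) = C1 + 2*b*atan(b) - log(b^2 + 1)


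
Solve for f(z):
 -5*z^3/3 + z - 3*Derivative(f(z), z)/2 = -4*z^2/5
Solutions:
 f(z) = C1 - 5*z^4/18 + 8*z^3/45 + z^2/3


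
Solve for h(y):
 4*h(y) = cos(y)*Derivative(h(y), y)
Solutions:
 h(y) = C1*(sin(y)^2 + 2*sin(y) + 1)/(sin(y)^2 - 2*sin(y) + 1)


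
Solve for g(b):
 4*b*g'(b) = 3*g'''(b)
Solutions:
 g(b) = C1 + Integral(C2*airyai(6^(2/3)*b/3) + C3*airybi(6^(2/3)*b/3), b)


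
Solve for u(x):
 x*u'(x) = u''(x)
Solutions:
 u(x) = C1 + C2*erfi(sqrt(2)*x/2)


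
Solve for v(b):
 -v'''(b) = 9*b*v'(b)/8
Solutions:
 v(b) = C1 + Integral(C2*airyai(-3^(2/3)*b/2) + C3*airybi(-3^(2/3)*b/2), b)


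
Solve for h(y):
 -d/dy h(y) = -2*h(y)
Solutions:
 h(y) = C1*exp(2*y)


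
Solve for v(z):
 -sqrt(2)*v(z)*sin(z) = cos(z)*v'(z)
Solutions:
 v(z) = C1*cos(z)^(sqrt(2))


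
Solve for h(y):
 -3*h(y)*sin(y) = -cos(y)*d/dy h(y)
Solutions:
 h(y) = C1/cos(y)^3


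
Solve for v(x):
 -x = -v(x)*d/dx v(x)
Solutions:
 v(x) = -sqrt(C1 + x^2)
 v(x) = sqrt(C1 + x^2)


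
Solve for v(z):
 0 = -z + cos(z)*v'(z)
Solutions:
 v(z) = C1 + Integral(z/cos(z), z)


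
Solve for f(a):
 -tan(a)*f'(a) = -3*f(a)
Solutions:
 f(a) = C1*sin(a)^3


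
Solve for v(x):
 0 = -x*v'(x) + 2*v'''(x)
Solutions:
 v(x) = C1 + Integral(C2*airyai(2^(2/3)*x/2) + C3*airybi(2^(2/3)*x/2), x)


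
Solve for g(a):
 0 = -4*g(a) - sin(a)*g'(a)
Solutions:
 g(a) = C1*(cos(a)^2 + 2*cos(a) + 1)/(cos(a)^2 - 2*cos(a) + 1)


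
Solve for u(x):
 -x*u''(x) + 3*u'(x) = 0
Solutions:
 u(x) = C1 + C2*x^4


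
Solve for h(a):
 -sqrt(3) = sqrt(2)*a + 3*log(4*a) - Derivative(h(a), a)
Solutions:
 h(a) = C1 + sqrt(2)*a^2/2 + 3*a*log(a) - 3*a + sqrt(3)*a + a*log(64)


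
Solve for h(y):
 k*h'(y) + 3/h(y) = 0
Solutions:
 h(y) = -sqrt(C1 - 6*y/k)
 h(y) = sqrt(C1 - 6*y/k)


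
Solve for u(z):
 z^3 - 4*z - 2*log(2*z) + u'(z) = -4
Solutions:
 u(z) = C1 - z^4/4 + 2*z^2 + 2*z*log(z) - 6*z + z*log(4)


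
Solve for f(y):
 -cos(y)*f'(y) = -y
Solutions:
 f(y) = C1 + Integral(y/cos(y), y)


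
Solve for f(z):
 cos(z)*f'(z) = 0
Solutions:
 f(z) = C1


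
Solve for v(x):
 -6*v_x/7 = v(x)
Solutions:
 v(x) = C1*exp(-7*x/6)


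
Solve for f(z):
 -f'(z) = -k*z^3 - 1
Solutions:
 f(z) = C1 + k*z^4/4 + z


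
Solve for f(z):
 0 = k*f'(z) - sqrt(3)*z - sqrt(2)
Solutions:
 f(z) = C1 + sqrt(3)*z^2/(2*k) + sqrt(2)*z/k


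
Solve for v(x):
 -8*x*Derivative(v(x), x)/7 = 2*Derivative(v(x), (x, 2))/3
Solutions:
 v(x) = C1 + C2*erf(sqrt(42)*x/7)


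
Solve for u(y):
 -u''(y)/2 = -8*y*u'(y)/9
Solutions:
 u(y) = C1 + C2*erfi(2*sqrt(2)*y/3)


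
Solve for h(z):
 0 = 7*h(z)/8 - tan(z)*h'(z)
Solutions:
 h(z) = C1*sin(z)^(7/8)


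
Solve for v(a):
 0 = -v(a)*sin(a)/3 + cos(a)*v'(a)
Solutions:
 v(a) = C1/cos(a)^(1/3)


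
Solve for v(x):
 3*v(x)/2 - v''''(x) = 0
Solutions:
 v(x) = C1*exp(-2^(3/4)*3^(1/4)*x/2) + C2*exp(2^(3/4)*3^(1/4)*x/2) + C3*sin(2^(3/4)*3^(1/4)*x/2) + C4*cos(2^(3/4)*3^(1/4)*x/2)


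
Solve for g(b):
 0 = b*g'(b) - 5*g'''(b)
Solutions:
 g(b) = C1 + Integral(C2*airyai(5^(2/3)*b/5) + C3*airybi(5^(2/3)*b/5), b)


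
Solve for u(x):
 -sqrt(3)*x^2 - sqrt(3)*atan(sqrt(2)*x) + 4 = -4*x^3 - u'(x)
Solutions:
 u(x) = C1 - x^4 + sqrt(3)*x^3/3 - 4*x + sqrt(3)*(x*atan(sqrt(2)*x) - sqrt(2)*log(2*x^2 + 1)/4)


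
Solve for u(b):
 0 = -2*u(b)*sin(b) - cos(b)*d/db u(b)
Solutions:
 u(b) = C1*cos(b)^2


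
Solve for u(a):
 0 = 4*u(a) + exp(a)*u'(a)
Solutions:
 u(a) = C1*exp(4*exp(-a))


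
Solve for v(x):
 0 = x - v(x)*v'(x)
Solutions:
 v(x) = -sqrt(C1 + x^2)
 v(x) = sqrt(C1 + x^2)


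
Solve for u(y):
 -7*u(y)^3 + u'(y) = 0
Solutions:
 u(y) = -sqrt(2)*sqrt(-1/(C1 + 7*y))/2
 u(y) = sqrt(2)*sqrt(-1/(C1 + 7*y))/2


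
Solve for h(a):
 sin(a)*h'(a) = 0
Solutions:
 h(a) = C1


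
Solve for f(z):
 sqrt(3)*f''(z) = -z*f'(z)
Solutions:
 f(z) = C1 + C2*erf(sqrt(2)*3^(3/4)*z/6)


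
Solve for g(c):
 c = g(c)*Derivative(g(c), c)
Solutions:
 g(c) = -sqrt(C1 + c^2)
 g(c) = sqrt(C1 + c^2)


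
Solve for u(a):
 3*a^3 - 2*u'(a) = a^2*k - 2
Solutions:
 u(a) = C1 + 3*a^4/8 - a^3*k/6 + a


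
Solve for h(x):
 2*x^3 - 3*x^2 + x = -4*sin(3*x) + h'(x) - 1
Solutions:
 h(x) = C1 + x^4/2 - x^3 + x^2/2 + x - 4*cos(3*x)/3


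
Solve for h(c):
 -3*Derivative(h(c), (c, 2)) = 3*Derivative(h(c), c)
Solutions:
 h(c) = C1 + C2*exp(-c)


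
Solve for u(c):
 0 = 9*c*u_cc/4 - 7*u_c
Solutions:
 u(c) = C1 + C2*c^(37/9)


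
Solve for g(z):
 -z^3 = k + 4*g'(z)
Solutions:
 g(z) = C1 - k*z/4 - z^4/16


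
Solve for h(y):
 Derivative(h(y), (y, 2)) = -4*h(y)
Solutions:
 h(y) = C1*sin(2*y) + C2*cos(2*y)


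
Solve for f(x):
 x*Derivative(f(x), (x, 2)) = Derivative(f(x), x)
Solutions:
 f(x) = C1 + C2*x^2


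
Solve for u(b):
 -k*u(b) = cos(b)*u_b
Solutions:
 u(b) = C1*exp(k*(log(sin(b) - 1) - log(sin(b) + 1))/2)


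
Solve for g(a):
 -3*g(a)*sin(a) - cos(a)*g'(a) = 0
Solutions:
 g(a) = C1*cos(a)^3


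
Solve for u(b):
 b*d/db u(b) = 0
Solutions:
 u(b) = C1


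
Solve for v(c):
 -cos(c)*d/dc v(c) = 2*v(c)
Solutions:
 v(c) = C1*(sin(c) - 1)/(sin(c) + 1)


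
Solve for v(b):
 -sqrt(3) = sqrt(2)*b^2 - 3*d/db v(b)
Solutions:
 v(b) = C1 + sqrt(2)*b^3/9 + sqrt(3)*b/3


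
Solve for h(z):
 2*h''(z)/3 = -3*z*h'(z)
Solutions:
 h(z) = C1 + C2*erf(3*z/2)


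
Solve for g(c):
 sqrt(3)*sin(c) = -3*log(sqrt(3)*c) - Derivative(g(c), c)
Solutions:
 g(c) = C1 - 3*c*log(c) - 3*c*log(3)/2 + 3*c + sqrt(3)*cos(c)


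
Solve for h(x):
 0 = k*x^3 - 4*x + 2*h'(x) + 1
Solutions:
 h(x) = C1 - k*x^4/8 + x^2 - x/2


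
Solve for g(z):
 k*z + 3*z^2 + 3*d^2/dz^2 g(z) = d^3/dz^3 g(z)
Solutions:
 g(z) = C1 + C2*z + C3*exp(3*z) - z^4/12 + z^3*(-k - 2)/18 + z^2*(-k - 2)/18


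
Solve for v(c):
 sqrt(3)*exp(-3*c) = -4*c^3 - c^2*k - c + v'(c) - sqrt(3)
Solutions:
 v(c) = C1 + c^4 + c^3*k/3 + c^2/2 + sqrt(3)*c - sqrt(3)*exp(-3*c)/3


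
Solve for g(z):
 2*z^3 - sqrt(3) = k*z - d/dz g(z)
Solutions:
 g(z) = C1 + k*z^2/2 - z^4/2 + sqrt(3)*z


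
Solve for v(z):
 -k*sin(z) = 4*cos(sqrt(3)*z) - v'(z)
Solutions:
 v(z) = C1 - k*cos(z) + 4*sqrt(3)*sin(sqrt(3)*z)/3


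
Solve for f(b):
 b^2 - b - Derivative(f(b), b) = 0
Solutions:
 f(b) = C1 + b^3/3 - b^2/2


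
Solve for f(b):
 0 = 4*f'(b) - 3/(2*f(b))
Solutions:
 f(b) = -sqrt(C1 + 3*b)/2
 f(b) = sqrt(C1 + 3*b)/2


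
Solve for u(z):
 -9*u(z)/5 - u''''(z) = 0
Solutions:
 u(z) = (C1*sin(5^(3/4)*sqrt(6)*z/10) + C2*cos(5^(3/4)*sqrt(6)*z/10))*exp(-5^(3/4)*sqrt(6)*z/10) + (C3*sin(5^(3/4)*sqrt(6)*z/10) + C4*cos(5^(3/4)*sqrt(6)*z/10))*exp(5^(3/4)*sqrt(6)*z/10)


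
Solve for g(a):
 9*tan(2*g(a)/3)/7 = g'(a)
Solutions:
 g(a) = -3*asin(C1*exp(6*a/7))/2 + 3*pi/2
 g(a) = 3*asin(C1*exp(6*a/7))/2


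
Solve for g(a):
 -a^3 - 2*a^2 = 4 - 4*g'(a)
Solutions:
 g(a) = C1 + a^4/16 + a^3/6 + a


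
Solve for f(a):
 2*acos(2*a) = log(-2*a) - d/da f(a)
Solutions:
 f(a) = C1 + a*log(-a) - 2*a*acos(2*a) - a + a*log(2) + sqrt(1 - 4*a^2)


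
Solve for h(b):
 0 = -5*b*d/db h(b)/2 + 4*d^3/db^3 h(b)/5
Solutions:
 h(b) = C1 + Integral(C2*airyai(5^(2/3)*b/2) + C3*airybi(5^(2/3)*b/2), b)


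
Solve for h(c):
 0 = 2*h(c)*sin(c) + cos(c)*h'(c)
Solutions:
 h(c) = C1*cos(c)^2


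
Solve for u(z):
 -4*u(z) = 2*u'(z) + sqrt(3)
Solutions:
 u(z) = C1*exp(-2*z) - sqrt(3)/4


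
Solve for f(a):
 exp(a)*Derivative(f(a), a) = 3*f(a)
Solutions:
 f(a) = C1*exp(-3*exp(-a))


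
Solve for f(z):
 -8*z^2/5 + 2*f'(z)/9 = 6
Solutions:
 f(z) = C1 + 12*z^3/5 + 27*z


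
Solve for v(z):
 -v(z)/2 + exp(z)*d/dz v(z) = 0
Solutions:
 v(z) = C1*exp(-exp(-z)/2)


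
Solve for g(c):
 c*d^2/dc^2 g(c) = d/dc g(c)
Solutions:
 g(c) = C1 + C2*c^2


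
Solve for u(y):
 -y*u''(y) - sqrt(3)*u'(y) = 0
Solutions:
 u(y) = C1 + C2*y^(1 - sqrt(3))


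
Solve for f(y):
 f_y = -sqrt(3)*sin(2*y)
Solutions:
 f(y) = C1 + sqrt(3)*cos(2*y)/2


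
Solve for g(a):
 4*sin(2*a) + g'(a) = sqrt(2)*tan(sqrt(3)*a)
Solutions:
 g(a) = C1 - sqrt(6)*log(cos(sqrt(3)*a))/3 + 2*cos(2*a)


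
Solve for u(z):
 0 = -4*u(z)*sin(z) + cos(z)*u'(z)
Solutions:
 u(z) = C1/cos(z)^4


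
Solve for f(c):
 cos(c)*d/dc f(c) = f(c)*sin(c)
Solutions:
 f(c) = C1/cos(c)


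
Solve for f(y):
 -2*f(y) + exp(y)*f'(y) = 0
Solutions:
 f(y) = C1*exp(-2*exp(-y))


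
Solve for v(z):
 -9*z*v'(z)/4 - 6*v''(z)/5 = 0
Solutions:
 v(z) = C1 + C2*erf(sqrt(15)*z/4)


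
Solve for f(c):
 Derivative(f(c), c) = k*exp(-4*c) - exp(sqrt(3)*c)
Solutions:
 f(c) = C1 - k*exp(-4*c)/4 - sqrt(3)*exp(sqrt(3)*c)/3


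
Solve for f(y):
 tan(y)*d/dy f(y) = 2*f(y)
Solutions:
 f(y) = C1*sin(y)^2


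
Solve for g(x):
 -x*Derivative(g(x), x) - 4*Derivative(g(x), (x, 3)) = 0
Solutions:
 g(x) = C1 + Integral(C2*airyai(-2^(1/3)*x/2) + C3*airybi(-2^(1/3)*x/2), x)


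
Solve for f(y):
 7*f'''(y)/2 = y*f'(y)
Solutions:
 f(y) = C1 + Integral(C2*airyai(2^(1/3)*7^(2/3)*y/7) + C3*airybi(2^(1/3)*7^(2/3)*y/7), y)


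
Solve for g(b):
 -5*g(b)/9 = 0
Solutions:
 g(b) = 0


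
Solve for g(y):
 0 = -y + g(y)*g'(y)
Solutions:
 g(y) = -sqrt(C1 + y^2)
 g(y) = sqrt(C1 + y^2)


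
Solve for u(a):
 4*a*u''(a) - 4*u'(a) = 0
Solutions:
 u(a) = C1 + C2*a^2


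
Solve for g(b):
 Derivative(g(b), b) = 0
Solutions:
 g(b) = C1


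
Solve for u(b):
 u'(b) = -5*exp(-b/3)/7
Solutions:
 u(b) = C1 + 15*exp(-b/3)/7


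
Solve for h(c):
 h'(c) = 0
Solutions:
 h(c) = C1


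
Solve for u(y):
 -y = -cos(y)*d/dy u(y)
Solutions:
 u(y) = C1 + Integral(y/cos(y), y)


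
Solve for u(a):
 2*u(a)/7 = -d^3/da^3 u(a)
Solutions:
 u(a) = C3*exp(-2^(1/3)*7^(2/3)*a/7) + (C1*sin(2^(1/3)*sqrt(3)*7^(2/3)*a/14) + C2*cos(2^(1/3)*sqrt(3)*7^(2/3)*a/14))*exp(2^(1/3)*7^(2/3)*a/14)


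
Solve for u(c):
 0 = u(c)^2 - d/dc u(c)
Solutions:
 u(c) = -1/(C1 + c)


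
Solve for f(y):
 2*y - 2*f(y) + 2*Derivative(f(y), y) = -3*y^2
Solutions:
 f(y) = C1*exp(y) + 3*y^2/2 + 4*y + 4


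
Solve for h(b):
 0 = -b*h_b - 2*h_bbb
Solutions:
 h(b) = C1 + Integral(C2*airyai(-2^(2/3)*b/2) + C3*airybi(-2^(2/3)*b/2), b)


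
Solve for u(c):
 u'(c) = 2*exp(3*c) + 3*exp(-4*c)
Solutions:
 u(c) = C1 + 2*exp(3*c)/3 - 3*exp(-4*c)/4


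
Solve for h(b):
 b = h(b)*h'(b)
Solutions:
 h(b) = -sqrt(C1 + b^2)
 h(b) = sqrt(C1 + b^2)


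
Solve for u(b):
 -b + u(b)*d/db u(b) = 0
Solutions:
 u(b) = -sqrt(C1 + b^2)
 u(b) = sqrt(C1 + b^2)


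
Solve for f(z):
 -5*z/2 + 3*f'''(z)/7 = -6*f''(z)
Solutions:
 f(z) = C1 + C2*z + C3*exp(-14*z) + 5*z^3/72 - 5*z^2/336


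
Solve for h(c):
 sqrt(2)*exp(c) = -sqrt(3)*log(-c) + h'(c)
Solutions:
 h(c) = C1 + sqrt(3)*c*log(-c) - sqrt(3)*c + sqrt(2)*exp(c)
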